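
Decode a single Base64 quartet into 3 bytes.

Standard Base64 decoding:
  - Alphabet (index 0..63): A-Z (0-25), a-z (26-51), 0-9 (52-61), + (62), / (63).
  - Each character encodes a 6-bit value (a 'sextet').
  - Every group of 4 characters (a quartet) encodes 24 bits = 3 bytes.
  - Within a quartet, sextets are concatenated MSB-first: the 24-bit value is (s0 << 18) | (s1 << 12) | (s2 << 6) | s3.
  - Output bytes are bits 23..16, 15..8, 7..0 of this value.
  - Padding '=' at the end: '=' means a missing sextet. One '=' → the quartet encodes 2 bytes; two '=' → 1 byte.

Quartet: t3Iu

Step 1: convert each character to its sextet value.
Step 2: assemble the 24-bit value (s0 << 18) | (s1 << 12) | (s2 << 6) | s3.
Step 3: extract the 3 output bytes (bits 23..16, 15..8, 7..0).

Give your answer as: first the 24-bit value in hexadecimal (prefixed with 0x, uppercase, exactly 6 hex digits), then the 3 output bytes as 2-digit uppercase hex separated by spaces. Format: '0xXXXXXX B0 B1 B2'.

Answer: 0xB7722E B7 72 2E

Derivation:
Sextets: t=45, 3=55, I=8, u=46
24-bit: (45<<18) | (55<<12) | (8<<6) | 46
      = 0xB40000 | 0x037000 | 0x000200 | 0x00002E
      = 0xB7722E
Bytes: (v>>16)&0xFF=B7, (v>>8)&0xFF=72, v&0xFF=2E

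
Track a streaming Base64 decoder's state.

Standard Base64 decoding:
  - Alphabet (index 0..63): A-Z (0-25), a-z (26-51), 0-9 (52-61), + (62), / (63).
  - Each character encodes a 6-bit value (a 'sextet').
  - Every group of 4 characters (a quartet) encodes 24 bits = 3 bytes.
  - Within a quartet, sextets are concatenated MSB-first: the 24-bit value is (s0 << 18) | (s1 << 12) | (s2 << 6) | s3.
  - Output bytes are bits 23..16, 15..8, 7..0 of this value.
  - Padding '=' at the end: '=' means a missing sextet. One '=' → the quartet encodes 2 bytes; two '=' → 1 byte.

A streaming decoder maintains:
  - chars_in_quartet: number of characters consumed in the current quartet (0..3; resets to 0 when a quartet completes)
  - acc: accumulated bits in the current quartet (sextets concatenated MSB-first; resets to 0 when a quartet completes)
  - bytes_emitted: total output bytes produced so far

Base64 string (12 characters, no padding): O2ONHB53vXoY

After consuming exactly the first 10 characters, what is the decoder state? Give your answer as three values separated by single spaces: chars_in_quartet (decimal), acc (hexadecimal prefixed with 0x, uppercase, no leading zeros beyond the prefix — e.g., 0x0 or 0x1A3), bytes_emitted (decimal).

After char 0 ('O'=14): chars_in_quartet=1 acc=0xE bytes_emitted=0
After char 1 ('2'=54): chars_in_quartet=2 acc=0x3B6 bytes_emitted=0
After char 2 ('O'=14): chars_in_quartet=3 acc=0xED8E bytes_emitted=0
After char 3 ('N'=13): chars_in_quartet=4 acc=0x3B638D -> emit 3B 63 8D, reset; bytes_emitted=3
After char 4 ('H'=7): chars_in_quartet=1 acc=0x7 bytes_emitted=3
After char 5 ('B'=1): chars_in_quartet=2 acc=0x1C1 bytes_emitted=3
After char 6 ('5'=57): chars_in_quartet=3 acc=0x7079 bytes_emitted=3
After char 7 ('3'=55): chars_in_quartet=4 acc=0x1C1E77 -> emit 1C 1E 77, reset; bytes_emitted=6
After char 8 ('v'=47): chars_in_quartet=1 acc=0x2F bytes_emitted=6
After char 9 ('X'=23): chars_in_quartet=2 acc=0xBD7 bytes_emitted=6

Answer: 2 0xBD7 6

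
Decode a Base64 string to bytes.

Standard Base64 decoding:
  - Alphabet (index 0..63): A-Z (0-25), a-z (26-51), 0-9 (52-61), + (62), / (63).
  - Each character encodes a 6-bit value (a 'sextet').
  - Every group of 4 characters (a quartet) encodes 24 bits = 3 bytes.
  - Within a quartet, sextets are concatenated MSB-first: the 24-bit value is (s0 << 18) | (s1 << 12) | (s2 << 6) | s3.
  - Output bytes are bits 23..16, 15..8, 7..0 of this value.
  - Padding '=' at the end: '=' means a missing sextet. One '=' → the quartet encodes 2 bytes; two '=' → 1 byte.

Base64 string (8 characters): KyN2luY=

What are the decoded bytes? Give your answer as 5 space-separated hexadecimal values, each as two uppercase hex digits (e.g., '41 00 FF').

After char 0 ('K'=10): chars_in_quartet=1 acc=0xA bytes_emitted=0
After char 1 ('y'=50): chars_in_quartet=2 acc=0x2B2 bytes_emitted=0
After char 2 ('N'=13): chars_in_quartet=3 acc=0xAC8D bytes_emitted=0
After char 3 ('2'=54): chars_in_quartet=4 acc=0x2B2376 -> emit 2B 23 76, reset; bytes_emitted=3
After char 4 ('l'=37): chars_in_quartet=1 acc=0x25 bytes_emitted=3
After char 5 ('u'=46): chars_in_quartet=2 acc=0x96E bytes_emitted=3
After char 6 ('Y'=24): chars_in_quartet=3 acc=0x25B98 bytes_emitted=3
Padding '=': partial quartet acc=0x25B98 -> emit 96 E6; bytes_emitted=5

Answer: 2B 23 76 96 E6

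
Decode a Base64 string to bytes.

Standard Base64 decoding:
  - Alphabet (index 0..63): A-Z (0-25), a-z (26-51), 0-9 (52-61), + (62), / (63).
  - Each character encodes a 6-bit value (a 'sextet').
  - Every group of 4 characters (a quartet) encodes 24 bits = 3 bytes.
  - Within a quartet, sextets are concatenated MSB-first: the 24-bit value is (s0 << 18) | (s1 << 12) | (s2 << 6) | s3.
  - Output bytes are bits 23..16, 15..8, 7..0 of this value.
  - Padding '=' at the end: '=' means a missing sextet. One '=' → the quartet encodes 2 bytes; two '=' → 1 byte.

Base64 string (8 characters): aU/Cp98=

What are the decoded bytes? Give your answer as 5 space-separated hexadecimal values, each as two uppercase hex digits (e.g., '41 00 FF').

Answer: 69 4F C2 A7 DF

Derivation:
After char 0 ('a'=26): chars_in_quartet=1 acc=0x1A bytes_emitted=0
After char 1 ('U'=20): chars_in_quartet=2 acc=0x694 bytes_emitted=0
After char 2 ('/'=63): chars_in_quartet=3 acc=0x1A53F bytes_emitted=0
After char 3 ('C'=2): chars_in_quartet=4 acc=0x694FC2 -> emit 69 4F C2, reset; bytes_emitted=3
After char 4 ('p'=41): chars_in_quartet=1 acc=0x29 bytes_emitted=3
After char 5 ('9'=61): chars_in_quartet=2 acc=0xA7D bytes_emitted=3
After char 6 ('8'=60): chars_in_quartet=3 acc=0x29F7C bytes_emitted=3
Padding '=': partial quartet acc=0x29F7C -> emit A7 DF; bytes_emitted=5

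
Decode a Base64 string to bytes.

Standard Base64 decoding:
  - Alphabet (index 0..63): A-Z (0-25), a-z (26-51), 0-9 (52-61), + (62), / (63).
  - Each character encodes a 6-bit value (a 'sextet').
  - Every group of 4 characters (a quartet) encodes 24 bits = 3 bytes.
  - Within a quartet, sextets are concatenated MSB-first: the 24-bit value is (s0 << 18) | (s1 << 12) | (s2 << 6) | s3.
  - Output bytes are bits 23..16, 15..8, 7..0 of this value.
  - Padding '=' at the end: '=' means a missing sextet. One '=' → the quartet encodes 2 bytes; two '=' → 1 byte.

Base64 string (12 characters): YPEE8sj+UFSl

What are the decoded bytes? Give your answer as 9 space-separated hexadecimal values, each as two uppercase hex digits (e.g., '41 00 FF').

Answer: 60 F1 04 F2 C8 FE 50 54 A5

Derivation:
After char 0 ('Y'=24): chars_in_quartet=1 acc=0x18 bytes_emitted=0
After char 1 ('P'=15): chars_in_quartet=2 acc=0x60F bytes_emitted=0
After char 2 ('E'=4): chars_in_quartet=3 acc=0x183C4 bytes_emitted=0
After char 3 ('E'=4): chars_in_quartet=4 acc=0x60F104 -> emit 60 F1 04, reset; bytes_emitted=3
After char 4 ('8'=60): chars_in_quartet=1 acc=0x3C bytes_emitted=3
After char 5 ('s'=44): chars_in_quartet=2 acc=0xF2C bytes_emitted=3
After char 6 ('j'=35): chars_in_quartet=3 acc=0x3CB23 bytes_emitted=3
After char 7 ('+'=62): chars_in_quartet=4 acc=0xF2C8FE -> emit F2 C8 FE, reset; bytes_emitted=6
After char 8 ('U'=20): chars_in_quartet=1 acc=0x14 bytes_emitted=6
After char 9 ('F'=5): chars_in_quartet=2 acc=0x505 bytes_emitted=6
After char 10 ('S'=18): chars_in_quartet=3 acc=0x14152 bytes_emitted=6
After char 11 ('l'=37): chars_in_quartet=4 acc=0x5054A5 -> emit 50 54 A5, reset; bytes_emitted=9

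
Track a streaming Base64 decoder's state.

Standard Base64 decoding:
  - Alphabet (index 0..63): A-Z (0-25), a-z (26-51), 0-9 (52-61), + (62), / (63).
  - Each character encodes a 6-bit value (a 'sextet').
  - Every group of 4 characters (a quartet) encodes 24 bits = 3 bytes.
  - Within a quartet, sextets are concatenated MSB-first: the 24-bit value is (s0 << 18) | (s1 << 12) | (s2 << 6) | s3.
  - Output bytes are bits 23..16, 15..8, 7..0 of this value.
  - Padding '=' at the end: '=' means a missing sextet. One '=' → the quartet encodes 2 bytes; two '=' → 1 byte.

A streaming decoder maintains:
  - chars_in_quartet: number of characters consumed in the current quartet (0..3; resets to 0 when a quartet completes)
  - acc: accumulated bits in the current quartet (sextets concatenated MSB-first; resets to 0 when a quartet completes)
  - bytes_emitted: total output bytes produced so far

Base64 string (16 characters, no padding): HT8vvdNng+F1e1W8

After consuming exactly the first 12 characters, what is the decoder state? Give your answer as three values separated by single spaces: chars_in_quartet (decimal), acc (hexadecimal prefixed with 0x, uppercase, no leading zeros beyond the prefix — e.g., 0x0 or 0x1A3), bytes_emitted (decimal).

After char 0 ('H'=7): chars_in_quartet=1 acc=0x7 bytes_emitted=0
After char 1 ('T'=19): chars_in_quartet=2 acc=0x1D3 bytes_emitted=0
After char 2 ('8'=60): chars_in_quartet=3 acc=0x74FC bytes_emitted=0
After char 3 ('v'=47): chars_in_quartet=4 acc=0x1D3F2F -> emit 1D 3F 2F, reset; bytes_emitted=3
After char 4 ('v'=47): chars_in_quartet=1 acc=0x2F bytes_emitted=3
After char 5 ('d'=29): chars_in_quartet=2 acc=0xBDD bytes_emitted=3
After char 6 ('N'=13): chars_in_quartet=3 acc=0x2F74D bytes_emitted=3
After char 7 ('n'=39): chars_in_quartet=4 acc=0xBDD367 -> emit BD D3 67, reset; bytes_emitted=6
After char 8 ('g'=32): chars_in_quartet=1 acc=0x20 bytes_emitted=6
After char 9 ('+'=62): chars_in_quartet=2 acc=0x83E bytes_emitted=6
After char 10 ('F'=5): chars_in_quartet=3 acc=0x20F85 bytes_emitted=6
After char 11 ('1'=53): chars_in_quartet=4 acc=0x83E175 -> emit 83 E1 75, reset; bytes_emitted=9

Answer: 0 0x0 9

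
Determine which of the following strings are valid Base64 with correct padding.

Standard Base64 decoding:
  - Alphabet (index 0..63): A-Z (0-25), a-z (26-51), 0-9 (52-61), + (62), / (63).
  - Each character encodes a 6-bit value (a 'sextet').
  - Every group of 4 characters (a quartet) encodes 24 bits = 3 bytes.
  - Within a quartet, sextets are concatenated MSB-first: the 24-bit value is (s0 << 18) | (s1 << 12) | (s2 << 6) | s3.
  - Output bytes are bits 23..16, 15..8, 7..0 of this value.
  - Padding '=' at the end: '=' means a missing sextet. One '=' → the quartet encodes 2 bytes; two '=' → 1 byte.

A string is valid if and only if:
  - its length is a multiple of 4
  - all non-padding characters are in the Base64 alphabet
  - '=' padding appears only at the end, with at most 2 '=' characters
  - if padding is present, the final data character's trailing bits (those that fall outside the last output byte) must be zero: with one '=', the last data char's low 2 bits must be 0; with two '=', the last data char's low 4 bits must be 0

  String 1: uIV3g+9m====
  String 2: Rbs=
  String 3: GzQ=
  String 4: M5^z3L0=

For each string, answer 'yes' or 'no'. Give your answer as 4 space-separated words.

String 1: 'uIV3g+9m====' → invalid (4 pad chars (max 2))
String 2: 'Rbs=' → valid
String 3: 'GzQ=' → valid
String 4: 'M5^z3L0=' → invalid (bad char(s): ['^'])

Answer: no yes yes no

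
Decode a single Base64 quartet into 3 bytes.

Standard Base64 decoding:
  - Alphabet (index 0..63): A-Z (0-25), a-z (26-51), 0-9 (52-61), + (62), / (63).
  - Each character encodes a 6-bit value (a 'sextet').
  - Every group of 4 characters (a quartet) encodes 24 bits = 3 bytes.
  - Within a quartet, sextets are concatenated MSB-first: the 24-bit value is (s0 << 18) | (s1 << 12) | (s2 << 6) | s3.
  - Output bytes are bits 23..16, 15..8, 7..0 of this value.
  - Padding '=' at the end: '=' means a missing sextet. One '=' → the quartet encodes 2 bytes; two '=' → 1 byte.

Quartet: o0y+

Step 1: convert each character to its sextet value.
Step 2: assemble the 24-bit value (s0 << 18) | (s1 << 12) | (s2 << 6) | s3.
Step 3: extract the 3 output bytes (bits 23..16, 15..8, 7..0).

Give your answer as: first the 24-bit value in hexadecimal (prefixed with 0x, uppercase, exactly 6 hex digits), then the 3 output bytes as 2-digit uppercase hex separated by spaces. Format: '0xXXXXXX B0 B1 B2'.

Sextets: o=40, 0=52, y=50, +=62
24-bit: (40<<18) | (52<<12) | (50<<6) | 62
      = 0xA00000 | 0x034000 | 0x000C80 | 0x00003E
      = 0xA34CBE
Bytes: (v>>16)&0xFF=A3, (v>>8)&0xFF=4C, v&0xFF=BE

Answer: 0xA34CBE A3 4C BE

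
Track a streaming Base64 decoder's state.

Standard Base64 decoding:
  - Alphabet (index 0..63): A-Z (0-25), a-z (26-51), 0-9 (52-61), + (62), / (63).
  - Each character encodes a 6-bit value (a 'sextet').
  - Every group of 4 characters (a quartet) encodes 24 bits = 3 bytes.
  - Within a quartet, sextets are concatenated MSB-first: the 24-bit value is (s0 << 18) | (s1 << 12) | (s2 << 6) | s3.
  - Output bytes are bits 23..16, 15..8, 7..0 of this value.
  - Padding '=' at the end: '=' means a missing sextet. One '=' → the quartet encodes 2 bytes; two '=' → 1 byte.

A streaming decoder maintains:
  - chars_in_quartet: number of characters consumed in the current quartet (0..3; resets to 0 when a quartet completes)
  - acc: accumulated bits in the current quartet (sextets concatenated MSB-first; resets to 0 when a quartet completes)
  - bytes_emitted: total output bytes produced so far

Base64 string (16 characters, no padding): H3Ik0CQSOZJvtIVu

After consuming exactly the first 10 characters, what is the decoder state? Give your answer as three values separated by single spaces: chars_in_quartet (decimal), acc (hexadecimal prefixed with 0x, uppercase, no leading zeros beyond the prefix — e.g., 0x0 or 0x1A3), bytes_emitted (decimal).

After char 0 ('H'=7): chars_in_quartet=1 acc=0x7 bytes_emitted=0
After char 1 ('3'=55): chars_in_quartet=2 acc=0x1F7 bytes_emitted=0
After char 2 ('I'=8): chars_in_quartet=3 acc=0x7DC8 bytes_emitted=0
After char 3 ('k'=36): chars_in_quartet=4 acc=0x1F7224 -> emit 1F 72 24, reset; bytes_emitted=3
After char 4 ('0'=52): chars_in_quartet=1 acc=0x34 bytes_emitted=3
After char 5 ('C'=2): chars_in_quartet=2 acc=0xD02 bytes_emitted=3
After char 6 ('Q'=16): chars_in_quartet=3 acc=0x34090 bytes_emitted=3
After char 7 ('S'=18): chars_in_quartet=4 acc=0xD02412 -> emit D0 24 12, reset; bytes_emitted=6
After char 8 ('O'=14): chars_in_quartet=1 acc=0xE bytes_emitted=6
After char 9 ('Z'=25): chars_in_quartet=2 acc=0x399 bytes_emitted=6

Answer: 2 0x399 6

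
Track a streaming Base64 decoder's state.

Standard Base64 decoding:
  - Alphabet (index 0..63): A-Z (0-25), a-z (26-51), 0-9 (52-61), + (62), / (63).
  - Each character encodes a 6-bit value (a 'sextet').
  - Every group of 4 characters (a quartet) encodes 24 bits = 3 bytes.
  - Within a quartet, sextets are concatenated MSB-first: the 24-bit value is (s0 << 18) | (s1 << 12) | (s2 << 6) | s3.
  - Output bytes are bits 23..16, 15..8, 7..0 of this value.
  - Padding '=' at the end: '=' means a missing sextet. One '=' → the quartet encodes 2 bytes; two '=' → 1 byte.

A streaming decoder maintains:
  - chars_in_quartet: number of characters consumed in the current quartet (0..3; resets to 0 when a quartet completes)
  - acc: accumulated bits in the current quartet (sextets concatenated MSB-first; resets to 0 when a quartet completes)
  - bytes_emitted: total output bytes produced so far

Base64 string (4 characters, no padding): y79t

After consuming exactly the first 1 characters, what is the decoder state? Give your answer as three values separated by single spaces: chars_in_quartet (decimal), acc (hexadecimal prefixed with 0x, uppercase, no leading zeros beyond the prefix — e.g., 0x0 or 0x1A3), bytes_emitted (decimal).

Answer: 1 0x32 0

Derivation:
After char 0 ('y'=50): chars_in_quartet=1 acc=0x32 bytes_emitted=0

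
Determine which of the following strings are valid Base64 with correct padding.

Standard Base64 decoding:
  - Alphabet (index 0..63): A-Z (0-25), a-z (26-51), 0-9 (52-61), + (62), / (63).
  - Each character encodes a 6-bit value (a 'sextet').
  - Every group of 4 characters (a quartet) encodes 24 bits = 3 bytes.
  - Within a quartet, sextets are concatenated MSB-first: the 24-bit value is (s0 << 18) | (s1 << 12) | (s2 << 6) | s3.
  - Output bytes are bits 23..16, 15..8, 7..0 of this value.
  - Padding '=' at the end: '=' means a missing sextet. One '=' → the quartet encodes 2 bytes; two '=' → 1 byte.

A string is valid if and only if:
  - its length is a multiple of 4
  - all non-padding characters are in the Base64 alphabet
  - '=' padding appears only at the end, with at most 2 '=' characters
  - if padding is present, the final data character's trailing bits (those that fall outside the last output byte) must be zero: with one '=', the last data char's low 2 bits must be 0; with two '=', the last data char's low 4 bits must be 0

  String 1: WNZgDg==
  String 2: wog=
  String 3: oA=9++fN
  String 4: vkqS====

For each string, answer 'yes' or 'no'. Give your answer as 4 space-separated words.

String 1: 'WNZgDg==' → valid
String 2: 'wog=' → valid
String 3: 'oA=9++fN' → invalid (bad char(s): ['=']; '=' in middle)
String 4: 'vkqS====' → invalid (4 pad chars (max 2))

Answer: yes yes no no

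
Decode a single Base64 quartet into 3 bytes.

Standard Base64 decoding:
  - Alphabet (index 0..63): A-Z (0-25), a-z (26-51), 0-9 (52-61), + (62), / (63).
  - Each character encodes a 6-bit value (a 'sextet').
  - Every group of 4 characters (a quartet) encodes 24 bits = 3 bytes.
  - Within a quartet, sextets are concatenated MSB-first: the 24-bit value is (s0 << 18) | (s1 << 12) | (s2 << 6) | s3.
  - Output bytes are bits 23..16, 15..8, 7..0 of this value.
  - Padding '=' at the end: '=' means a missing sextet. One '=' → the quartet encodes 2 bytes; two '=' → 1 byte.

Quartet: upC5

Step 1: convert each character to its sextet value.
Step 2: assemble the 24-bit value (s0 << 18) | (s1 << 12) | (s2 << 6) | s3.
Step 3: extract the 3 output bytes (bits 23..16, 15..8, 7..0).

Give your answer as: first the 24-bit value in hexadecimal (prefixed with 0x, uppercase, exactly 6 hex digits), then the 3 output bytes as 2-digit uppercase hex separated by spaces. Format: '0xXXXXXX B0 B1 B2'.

Sextets: u=46, p=41, C=2, 5=57
24-bit: (46<<18) | (41<<12) | (2<<6) | 57
      = 0xB80000 | 0x029000 | 0x000080 | 0x000039
      = 0xBA90B9
Bytes: (v>>16)&0xFF=BA, (v>>8)&0xFF=90, v&0xFF=B9

Answer: 0xBA90B9 BA 90 B9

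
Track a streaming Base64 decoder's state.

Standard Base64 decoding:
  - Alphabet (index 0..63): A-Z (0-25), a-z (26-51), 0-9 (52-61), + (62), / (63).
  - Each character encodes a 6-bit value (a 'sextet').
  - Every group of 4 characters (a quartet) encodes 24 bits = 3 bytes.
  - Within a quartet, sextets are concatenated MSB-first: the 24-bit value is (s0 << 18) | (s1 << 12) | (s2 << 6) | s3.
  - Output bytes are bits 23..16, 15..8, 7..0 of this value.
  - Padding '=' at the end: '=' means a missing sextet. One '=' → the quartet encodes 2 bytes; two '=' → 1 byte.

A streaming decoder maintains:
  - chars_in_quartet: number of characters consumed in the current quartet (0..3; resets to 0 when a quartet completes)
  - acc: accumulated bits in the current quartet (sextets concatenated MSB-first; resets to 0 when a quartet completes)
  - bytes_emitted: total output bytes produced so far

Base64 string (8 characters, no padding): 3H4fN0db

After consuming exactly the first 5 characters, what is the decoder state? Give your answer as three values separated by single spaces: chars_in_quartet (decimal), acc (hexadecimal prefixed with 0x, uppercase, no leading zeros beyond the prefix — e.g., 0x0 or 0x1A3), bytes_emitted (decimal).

Answer: 1 0xD 3

Derivation:
After char 0 ('3'=55): chars_in_quartet=1 acc=0x37 bytes_emitted=0
After char 1 ('H'=7): chars_in_quartet=2 acc=0xDC7 bytes_emitted=0
After char 2 ('4'=56): chars_in_quartet=3 acc=0x371F8 bytes_emitted=0
After char 3 ('f'=31): chars_in_quartet=4 acc=0xDC7E1F -> emit DC 7E 1F, reset; bytes_emitted=3
After char 4 ('N'=13): chars_in_quartet=1 acc=0xD bytes_emitted=3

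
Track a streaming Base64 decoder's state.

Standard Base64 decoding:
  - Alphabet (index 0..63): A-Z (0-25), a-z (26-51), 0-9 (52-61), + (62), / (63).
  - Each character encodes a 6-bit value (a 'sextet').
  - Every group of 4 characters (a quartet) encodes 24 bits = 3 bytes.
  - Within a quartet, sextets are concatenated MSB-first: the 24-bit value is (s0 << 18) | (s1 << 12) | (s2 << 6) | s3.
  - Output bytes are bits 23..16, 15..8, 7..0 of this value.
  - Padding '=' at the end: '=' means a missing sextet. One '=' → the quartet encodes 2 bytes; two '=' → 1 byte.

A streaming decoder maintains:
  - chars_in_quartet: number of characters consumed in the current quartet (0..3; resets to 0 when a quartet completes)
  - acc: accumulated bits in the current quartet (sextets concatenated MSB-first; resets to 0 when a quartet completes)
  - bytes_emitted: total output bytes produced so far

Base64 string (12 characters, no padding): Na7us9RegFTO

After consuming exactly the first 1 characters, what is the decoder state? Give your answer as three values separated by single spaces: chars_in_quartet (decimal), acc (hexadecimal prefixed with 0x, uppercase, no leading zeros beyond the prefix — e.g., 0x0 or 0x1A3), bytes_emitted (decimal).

Answer: 1 0xD 0

Derivation:
After char 0 ('N'=13): chars_in_quartet=1 acc=0xD bytes_emitted=0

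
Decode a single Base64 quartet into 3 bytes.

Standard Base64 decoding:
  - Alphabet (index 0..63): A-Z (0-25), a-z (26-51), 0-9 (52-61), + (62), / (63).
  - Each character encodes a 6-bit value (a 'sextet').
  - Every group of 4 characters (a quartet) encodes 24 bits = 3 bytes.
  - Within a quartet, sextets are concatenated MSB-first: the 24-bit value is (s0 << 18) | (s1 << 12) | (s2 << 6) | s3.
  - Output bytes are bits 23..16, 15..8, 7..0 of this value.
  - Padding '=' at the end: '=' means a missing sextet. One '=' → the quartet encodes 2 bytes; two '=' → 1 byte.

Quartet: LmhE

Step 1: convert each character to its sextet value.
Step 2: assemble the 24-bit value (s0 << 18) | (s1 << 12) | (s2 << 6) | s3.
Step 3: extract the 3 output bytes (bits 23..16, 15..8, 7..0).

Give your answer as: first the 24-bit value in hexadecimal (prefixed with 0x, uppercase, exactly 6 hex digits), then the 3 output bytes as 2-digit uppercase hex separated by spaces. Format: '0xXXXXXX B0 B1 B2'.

Answer: 0x2E6844 2E 68 44

Derivation:
Sextets: L=11, m=38, h=33, E=4
24-bit: (11<<18) | (38<<12) | (33<<6) | 4
      = 0x2C0000 | 0x026000 | 0x000840 | 0x000004
      = 0x2E6844
Bytes: (v>>16)&0xFF=2E, (v>>8)&0xFF=68, v&0xFF=44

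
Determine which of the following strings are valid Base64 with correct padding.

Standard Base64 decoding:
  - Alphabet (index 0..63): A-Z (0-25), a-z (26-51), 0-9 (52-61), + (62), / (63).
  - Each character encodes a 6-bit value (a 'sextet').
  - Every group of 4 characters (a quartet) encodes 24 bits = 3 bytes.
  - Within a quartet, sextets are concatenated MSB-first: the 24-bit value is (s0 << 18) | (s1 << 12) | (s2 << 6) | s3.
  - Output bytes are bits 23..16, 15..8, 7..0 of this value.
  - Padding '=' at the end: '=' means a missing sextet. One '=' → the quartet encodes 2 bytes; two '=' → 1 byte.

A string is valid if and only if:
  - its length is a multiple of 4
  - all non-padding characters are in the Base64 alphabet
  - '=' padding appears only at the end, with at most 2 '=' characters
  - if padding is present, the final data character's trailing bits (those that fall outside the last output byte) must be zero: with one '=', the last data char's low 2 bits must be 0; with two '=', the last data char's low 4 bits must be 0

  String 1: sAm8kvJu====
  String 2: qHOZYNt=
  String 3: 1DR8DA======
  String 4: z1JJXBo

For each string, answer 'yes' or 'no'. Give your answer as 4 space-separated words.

String 1: 'sAm8kvJu====' → invalid (4 pad chars (max 2))
String 2: 'qHOZYNt=' → invalid (bad trailing bits)
String 3: '1DR8DA======' → invalid (6 pad chars (max 2))
String 4: 'z1JJXBo' → invalid (len=7 not mult of 4)

Answer: no no no no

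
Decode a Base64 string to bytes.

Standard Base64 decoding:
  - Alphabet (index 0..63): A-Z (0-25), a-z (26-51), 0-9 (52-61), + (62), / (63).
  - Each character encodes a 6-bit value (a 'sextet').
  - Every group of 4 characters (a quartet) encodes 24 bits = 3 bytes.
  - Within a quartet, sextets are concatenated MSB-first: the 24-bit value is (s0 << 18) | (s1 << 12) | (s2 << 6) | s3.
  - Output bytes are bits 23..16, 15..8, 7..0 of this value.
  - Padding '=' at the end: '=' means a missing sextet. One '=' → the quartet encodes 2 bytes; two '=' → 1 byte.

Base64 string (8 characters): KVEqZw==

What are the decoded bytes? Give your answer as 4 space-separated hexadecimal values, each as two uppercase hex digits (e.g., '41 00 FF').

After char 0 ('K'=10): chars_in_quartet=1 acc=0xA bytes_emitted=0
After char 1 ('V'=21): chars_in_quartet=2 acc=0x295 bytes_emitted=0
After char 2 ('E'=4): chars_in_quartet=3 acc=0xA544 bytes_emitted=0
After char 3 ('q'=42): chars_in_quartet=4 acc=0x29512A -> emit 29 51 2A, reset; bytes_emitted=3
After char 4 ('Z'=25): chars_in_quartet=1 acc=0x19 bytes_emitted=3
After char 5 ('w'=48): chars_in_quartet=2 acc=0x670 bytes_emitted=3
Padding '==': partial quartet acc=0x670 -> emit 67; bytes_emitted=4

Answer: 29 51 2A 67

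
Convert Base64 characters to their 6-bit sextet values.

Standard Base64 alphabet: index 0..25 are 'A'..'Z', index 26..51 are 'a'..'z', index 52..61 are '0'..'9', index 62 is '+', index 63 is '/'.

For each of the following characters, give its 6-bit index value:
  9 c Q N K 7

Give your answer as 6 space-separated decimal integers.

Answer: 61 28 16 13 10 59

Derivation:
'9': 0..9 range, 52 + ord('9') − ord('0') = 61
'c': a..z range, 26 + ord('c') − ord('a') = 28
'Q': A..Z range, ord('Q') − ord('A') = 16
'N': A..Z range, ord('N') − ord('A') = 13
'K': A..Z range, ord('K') − ord('A') = 10
'7': 0..9 range, 52 + ord('7') − ord('0') = 59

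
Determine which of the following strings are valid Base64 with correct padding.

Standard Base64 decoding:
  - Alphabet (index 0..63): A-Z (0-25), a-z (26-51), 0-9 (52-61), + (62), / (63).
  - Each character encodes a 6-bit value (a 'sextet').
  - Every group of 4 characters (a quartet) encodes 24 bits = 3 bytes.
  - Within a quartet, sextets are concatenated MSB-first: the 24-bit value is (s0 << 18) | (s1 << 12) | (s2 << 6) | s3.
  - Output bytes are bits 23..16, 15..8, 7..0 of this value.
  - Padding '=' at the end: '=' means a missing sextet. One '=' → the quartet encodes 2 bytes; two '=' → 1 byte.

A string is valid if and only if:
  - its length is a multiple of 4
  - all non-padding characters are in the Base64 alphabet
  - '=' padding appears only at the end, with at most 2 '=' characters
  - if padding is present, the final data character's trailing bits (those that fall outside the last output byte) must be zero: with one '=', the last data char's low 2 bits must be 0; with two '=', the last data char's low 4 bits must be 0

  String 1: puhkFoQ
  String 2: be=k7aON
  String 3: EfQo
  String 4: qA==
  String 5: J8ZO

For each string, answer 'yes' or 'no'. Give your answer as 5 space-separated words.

Answer: no no yes yes yes

Derivation:
String 1: 'puhkFoQ' → invalid (len=7 not mult of 4)
String 2: 'be=k7aON' → invalid (bad char(s): ['=']; '=' in middle)
String 3: 'EfQo' → valid
String 4: 'qA==' → valid
String 5: 'J8ZO' → valid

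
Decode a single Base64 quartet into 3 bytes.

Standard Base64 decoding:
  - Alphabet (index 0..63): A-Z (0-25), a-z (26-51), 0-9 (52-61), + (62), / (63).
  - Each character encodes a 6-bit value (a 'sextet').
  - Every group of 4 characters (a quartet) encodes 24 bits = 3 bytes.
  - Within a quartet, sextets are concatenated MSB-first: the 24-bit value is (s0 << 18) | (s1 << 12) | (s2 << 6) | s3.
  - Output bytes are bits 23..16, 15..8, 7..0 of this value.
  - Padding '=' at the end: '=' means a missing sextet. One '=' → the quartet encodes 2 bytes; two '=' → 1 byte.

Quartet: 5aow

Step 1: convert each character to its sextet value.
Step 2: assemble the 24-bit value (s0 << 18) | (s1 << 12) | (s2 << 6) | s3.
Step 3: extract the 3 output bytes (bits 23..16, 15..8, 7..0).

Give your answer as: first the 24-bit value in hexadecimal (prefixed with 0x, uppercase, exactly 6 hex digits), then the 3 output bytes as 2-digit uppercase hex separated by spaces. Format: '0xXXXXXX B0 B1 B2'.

Sextets: 5=57, a=26, o=40, w=48
24-bit: (57<<18) | (26<<12) | (40<<6) | 48
      = 0xE40000 | 0x01A000 | 0x000A00 | 0x000030
      = 0xE5AA30
Bytes: (v>>16)&0xFF=E5, (v>>8)&0xFF=AA, v&0xFF=30

Answer: 0xE5AA30 E5 AA 30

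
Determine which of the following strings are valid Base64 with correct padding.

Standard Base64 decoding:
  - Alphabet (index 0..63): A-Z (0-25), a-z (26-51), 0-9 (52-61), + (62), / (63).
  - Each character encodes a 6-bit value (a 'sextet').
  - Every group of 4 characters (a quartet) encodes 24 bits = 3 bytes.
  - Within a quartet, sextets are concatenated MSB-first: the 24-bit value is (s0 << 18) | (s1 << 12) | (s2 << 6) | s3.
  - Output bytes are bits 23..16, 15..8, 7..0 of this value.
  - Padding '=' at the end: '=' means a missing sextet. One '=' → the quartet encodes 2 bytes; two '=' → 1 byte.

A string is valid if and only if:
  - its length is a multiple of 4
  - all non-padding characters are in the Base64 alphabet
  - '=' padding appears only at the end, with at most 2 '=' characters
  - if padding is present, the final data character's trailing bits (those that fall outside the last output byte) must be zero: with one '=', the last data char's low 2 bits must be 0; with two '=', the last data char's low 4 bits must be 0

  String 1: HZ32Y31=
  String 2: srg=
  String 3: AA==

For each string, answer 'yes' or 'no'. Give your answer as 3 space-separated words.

Answer: no yes yes

Derivation:
String 1: 'HZ32Y31=' → invalid (bad trailing bits)
String 2: 'srg=' → valid
String 3: 'AA==' → valid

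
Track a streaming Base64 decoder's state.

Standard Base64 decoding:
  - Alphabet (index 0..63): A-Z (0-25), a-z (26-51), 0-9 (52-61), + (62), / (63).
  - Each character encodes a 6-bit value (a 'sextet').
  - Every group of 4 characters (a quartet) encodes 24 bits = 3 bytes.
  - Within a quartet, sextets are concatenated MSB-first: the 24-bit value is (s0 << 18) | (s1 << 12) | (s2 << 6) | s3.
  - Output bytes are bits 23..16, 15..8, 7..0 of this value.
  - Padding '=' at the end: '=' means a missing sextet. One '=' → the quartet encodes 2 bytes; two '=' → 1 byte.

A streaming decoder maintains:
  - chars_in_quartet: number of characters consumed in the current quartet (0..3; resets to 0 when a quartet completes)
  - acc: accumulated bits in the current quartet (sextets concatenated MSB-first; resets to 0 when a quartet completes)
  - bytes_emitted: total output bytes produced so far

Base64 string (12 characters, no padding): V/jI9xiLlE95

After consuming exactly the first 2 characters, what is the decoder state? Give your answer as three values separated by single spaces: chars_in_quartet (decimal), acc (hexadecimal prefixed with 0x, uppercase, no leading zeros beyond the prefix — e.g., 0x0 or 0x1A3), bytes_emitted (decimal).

After char 0 ('V'=21): chars_in_quartet=1 acc=0x15 bytes_emitted=0
After char 1 ('/'=63): chars_in_quartet=2 acc=0x57F bytes_emitted=0

Answer: 2 0x57F 0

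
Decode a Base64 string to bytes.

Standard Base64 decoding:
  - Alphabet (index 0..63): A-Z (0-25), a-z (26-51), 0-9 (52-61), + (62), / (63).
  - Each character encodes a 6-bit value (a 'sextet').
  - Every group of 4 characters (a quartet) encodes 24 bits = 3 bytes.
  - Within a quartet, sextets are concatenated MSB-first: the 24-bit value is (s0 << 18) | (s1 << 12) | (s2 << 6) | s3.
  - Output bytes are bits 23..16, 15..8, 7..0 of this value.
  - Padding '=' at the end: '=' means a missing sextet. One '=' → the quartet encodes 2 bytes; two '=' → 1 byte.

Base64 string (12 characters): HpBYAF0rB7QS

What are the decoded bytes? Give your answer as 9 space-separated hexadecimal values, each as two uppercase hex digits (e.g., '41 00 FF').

Answer: 1E 90 58 00 5D 2B 07 B4 12

Derivation:
After char 0 ('H'=7): chars_in_quartet=1 acc=0x7 bytes_emitted=0
After char 1 ('p'=41): chars_in_quartet=2 acc=0x1E9 bytes_emitted=0
After char 2 ('B'=1): chars_in_quartet=3 acc=0x7A41 bytes_emitted=0
After char 3 ('Y'=24): chars_in_quartet=4 acc=0x1E9058 -> emit 1E 90 58, reset; bytes_emitted=3
After char 4 ('A'=0): chars_in_quartet=1 acc=0x0 bytes_emitted=3
After char 5 ('F'=5): chars_in_quartet=2 acc=0x5 bytes_emitted=3
After char 6 ('0'=52): chars_in_quartet=3 acc=0x174 bytes_emitted=3
After char 7 ('r'=43): chars_in_quartet=4 acc=0x5D2B -> emit 00 5D 2B, reset; bytes_emitted=6
After char 8 ('B'=1): chars_in_quartet=1 acc=0x1 bytes_emitted=6
After char 9 ('7'=59): chars_in_quartet=2 acc=0x7B bytes_emitted=6
After char 10 ('Q'=16): chars_in_quartet=3 acc=0x1ED0 bytes_emitted=6
After char 11 ('S'=18): chars_in_quartet=4 acc=0x7B412 -> emit 07 B4 12, reset; bytes_emitted=9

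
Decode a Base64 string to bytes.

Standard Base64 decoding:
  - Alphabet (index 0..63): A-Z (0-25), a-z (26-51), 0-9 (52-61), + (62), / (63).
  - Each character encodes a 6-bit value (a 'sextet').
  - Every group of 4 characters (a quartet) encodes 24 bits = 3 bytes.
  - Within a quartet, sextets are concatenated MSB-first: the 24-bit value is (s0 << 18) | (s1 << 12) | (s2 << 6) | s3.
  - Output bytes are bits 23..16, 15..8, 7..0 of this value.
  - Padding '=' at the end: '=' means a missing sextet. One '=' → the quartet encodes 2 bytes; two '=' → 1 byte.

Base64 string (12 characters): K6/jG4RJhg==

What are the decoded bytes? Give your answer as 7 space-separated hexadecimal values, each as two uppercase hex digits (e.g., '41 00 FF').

After char 0 ('K'=10): chars_in_quartet=1 acc=0xA bytes_emitted=0
After char 1 ('6'=58): chars_in_quartet=2 acc=0x2BA bytes_emitted=0
After char 2 ('/'=63): chars_in_quartet=3 acc=0xAEBF bytes_emitted=0
After char 3 ('j'=35): chars_in_quartet=4 acc=0x2BAFE3 -> emit 2B AF E3, reset; bytes_emitted=3
After char 4 ('G'=6): chars_in_quartet=1 acc=0x6 bytes_emitted=3
After char 5 ('4'=56): chars_in_quartet=2 acc=0x1B8 bytes_emitted=3
After char 6 ('R'=17): chars_in_quartet=3 acc=0x6E11 bytes_emitted=3
After char 7 ('J'=9): chars_in_quartet=4 acc=0x1B8449 -> emit 1B 84 49, reset; bytes_emitted=6
After char 8 ('h'=33): chars_in_quartet=1 acc=0x21 bytes_emitted=6
After char 9 ('g'=32): chars_in_quartet=2 acc=0x860 bytes_emitted=6
Padding '==': partial quartet acc=0x860 -> emit 86; bytes_emitted=7

Answer: 2B AF E3 1B 84 49 86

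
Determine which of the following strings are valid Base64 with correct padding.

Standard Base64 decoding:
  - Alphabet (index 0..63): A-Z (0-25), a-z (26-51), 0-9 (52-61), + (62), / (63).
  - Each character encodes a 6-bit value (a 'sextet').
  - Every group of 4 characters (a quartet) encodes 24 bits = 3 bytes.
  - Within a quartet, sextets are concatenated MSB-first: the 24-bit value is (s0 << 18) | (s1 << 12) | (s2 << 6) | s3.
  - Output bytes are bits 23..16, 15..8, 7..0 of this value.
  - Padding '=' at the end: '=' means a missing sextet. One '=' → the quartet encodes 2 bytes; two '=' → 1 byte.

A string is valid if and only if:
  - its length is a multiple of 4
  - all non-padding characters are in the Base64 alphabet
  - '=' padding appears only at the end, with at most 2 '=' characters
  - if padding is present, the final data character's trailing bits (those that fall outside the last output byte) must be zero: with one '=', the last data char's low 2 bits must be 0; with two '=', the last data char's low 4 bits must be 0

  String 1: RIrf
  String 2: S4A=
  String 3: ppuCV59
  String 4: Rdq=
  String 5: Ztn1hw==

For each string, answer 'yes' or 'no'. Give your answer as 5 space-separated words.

String 1: 'RIrf' → valid
String 2: 'S4A=' → valid
String 3: 'ppuCV59' → invalid (len=7 not mult of 4)
String 4: 'Rdq=' → invalid (bad trailing bits)
String 5: 'Ztn1hw==' → valid

Answer: yes yes no no yes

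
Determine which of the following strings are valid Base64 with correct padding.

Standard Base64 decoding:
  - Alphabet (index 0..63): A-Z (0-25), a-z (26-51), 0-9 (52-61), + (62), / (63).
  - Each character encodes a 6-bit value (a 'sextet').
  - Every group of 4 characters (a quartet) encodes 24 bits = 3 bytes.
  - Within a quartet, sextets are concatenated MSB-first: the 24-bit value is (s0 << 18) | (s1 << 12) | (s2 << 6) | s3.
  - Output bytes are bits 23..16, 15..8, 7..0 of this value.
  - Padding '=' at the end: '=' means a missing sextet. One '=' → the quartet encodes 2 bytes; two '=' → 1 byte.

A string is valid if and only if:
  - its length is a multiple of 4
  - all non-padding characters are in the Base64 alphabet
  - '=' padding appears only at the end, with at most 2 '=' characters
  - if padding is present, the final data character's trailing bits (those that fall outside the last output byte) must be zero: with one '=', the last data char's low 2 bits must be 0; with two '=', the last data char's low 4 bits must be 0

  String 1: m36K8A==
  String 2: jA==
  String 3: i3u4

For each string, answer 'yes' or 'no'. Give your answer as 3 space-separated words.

Answer: yes yes yes

Derivation:
String 1: 'm36K8A==' → valid
String 2: 'jA==' → valid
String 3: 'i3u4' → valid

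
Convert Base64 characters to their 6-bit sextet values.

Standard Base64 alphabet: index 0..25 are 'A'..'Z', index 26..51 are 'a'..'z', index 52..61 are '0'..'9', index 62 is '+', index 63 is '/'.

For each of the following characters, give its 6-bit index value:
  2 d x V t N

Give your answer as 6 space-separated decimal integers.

Answer: 54 29 49 21 45 13

Derivation:
'2': 0..9 range, 52 + ord('2') − ord('0') = 54
'd': a..z range, 26 + ord('d') − ord('a') = 29
'x': a..z range, 26 + ord('x') − ord('a') = 49
'V': A..Z range, ord('V') − ord('A') = 21
't': a..z range, 26 + ord('t') − ord('a') = 45
'N': A..Z range, ord('N') − ord('A') = 13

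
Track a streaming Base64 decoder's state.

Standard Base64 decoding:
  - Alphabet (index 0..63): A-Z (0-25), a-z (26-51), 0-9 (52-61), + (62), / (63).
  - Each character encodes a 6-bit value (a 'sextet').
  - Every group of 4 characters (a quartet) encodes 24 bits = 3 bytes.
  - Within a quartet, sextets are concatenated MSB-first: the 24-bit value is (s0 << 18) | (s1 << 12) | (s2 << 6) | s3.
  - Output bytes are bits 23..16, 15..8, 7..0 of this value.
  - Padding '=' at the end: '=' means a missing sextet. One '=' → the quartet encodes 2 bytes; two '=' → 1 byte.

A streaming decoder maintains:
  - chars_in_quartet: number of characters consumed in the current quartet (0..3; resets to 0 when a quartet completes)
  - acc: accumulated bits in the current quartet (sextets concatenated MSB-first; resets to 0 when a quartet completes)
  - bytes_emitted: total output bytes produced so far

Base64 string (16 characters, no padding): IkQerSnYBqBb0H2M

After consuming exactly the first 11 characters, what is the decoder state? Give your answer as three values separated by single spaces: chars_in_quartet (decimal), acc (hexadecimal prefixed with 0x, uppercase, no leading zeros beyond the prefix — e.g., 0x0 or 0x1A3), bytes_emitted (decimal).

After char 0 ('I'=8): chars_in_quartet=1 acc=0x8 bytes_emitted=0
After char 1 ('k'=36): chars_in_quartet=2 acc=0x224 bytes_emitted=0
After char 2 ('Q'=16): chars_in_quartet=3 acc=0x8910 bytes_emitted=0
After char 3 ('e'=30): chars_in_quartet=4 acc=0x22441E -> emit 22 44 1E, reset; bytes_emitted=3
After char 4 ('r'=43): chars_in_quartet=1 acc=0x2B bytes_emitted=3
After char 5 ('S'=18): chars_in_quartet=2 acc=0xAD2 bytes_emitted=3
After char 6 ('n'=39): chars_in_quartet=3 acc=0x2B4A7 bytes_emitted=3
After char 7 ('Y'=24): chars_in_quartet=4 acc=0xAD29D8 -> emit AD 29 D8, reset; bytes_emitted=6
After char 8 ('B'=1): chars_in_quartet=1 acc=0x1 bytes_emitted=6
After char 9 ('q'=42): chars_in_quartet=2 acc=0x6A bytes_emitted=6
After char 10 ('B'=1): chars_in_quartet=3 acc=0x1A81 bytes_emitted=6

Answer: 3 0x1A81 6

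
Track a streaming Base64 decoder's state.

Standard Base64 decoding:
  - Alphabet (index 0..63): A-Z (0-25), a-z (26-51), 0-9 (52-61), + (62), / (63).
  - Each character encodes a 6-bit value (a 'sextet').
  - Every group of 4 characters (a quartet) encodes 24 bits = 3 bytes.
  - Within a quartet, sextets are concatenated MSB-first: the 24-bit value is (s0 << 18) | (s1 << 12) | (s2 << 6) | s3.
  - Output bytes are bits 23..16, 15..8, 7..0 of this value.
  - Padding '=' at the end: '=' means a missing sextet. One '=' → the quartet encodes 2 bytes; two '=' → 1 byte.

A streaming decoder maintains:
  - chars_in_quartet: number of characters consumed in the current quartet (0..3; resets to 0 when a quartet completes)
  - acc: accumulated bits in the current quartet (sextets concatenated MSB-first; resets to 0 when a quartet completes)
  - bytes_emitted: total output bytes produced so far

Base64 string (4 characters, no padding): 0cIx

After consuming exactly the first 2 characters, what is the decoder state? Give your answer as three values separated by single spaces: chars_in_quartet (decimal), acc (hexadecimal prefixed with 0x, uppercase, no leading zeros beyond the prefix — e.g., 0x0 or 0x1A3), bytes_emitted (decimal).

After char 0 ('0'=52): chars_in_quartet=1 acc=0x34 bytes_emitted=0
After char 1 ('c'=28): chars_in_quartet=2 acc=0xD1C bytes_emitted=0

Answer: 2 0xD1C 0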